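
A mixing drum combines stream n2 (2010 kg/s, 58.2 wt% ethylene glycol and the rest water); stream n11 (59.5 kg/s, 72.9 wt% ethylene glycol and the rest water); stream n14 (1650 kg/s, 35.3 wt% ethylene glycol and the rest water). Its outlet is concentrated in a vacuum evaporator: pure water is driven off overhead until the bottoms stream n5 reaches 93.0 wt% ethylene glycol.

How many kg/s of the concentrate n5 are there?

1931 kg/s

ethylene glycol entering = 2010×0.582 + 59.5×0.729 + 1650×0.353 = 1795.6 kg/s.
All ethylene glycol reports to n5, so n5 = 1795.6/0.930 = 1930.8 kg/s.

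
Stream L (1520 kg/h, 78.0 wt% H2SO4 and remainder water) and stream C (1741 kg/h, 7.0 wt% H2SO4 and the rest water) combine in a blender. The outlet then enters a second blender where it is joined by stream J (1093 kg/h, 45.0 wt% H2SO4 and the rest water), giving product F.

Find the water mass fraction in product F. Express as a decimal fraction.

0.587

Overall, product flow = 4354 kg/h.
water in = 1520×0.220 + 1741×0.930 + 1093×0.550 = 2554.7 kg/h.
water fraction in F = 0.587.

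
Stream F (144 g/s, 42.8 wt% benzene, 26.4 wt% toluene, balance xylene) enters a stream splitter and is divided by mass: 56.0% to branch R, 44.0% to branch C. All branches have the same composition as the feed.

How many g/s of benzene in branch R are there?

Branch R total = 0.560×144 = 80.64 g/s.
benzene in R = 0.428×80.64 = 34.514 g/s.

34.51 g/s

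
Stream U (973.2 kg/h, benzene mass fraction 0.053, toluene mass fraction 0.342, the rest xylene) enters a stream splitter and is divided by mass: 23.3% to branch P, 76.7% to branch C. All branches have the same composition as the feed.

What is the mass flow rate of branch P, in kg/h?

Branch P flow = 0.233×973.2 = 226.76 kg/h.

226.8 kg/h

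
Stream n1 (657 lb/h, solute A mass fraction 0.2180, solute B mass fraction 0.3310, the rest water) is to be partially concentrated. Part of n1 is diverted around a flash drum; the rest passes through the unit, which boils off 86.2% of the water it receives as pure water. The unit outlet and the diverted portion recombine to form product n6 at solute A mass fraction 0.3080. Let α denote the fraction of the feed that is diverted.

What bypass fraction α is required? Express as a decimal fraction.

All 657×0.218 = 143.23 lb/h of solute A reaches n6, so n6 = 143.23/0.308 = 465.02 lb/h and vapour = 191.98 lb/h.
The evaporator receives (1−α)·657 of feed at 0.451 water and removes 0.862 of that water:
0.862×0.451×(1−α)×657 = 191.98
(1−α) = 191.98/255.42 = 0.7516;  α = 0.2484.

0.248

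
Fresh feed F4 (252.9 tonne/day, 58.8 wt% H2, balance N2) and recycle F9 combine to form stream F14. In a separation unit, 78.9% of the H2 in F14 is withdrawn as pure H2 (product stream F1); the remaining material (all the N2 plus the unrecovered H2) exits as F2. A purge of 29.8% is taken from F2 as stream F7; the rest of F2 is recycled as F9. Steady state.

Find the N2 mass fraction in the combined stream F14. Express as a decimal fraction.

N2 enters only via F4 and leaves only via the purge: 252.9×0.412 = 0.298×(N2 in F2), and the separation unit passes all N2, so N2 in F14 = N2 in F2 = 349.65 tonne/day.
H2 in F14: m_A = 252.9×0.588 + (1−0.298)·(1−0.789)·m_A, so m_A = 148.71/0.8519 = 174.56 tonne/day.
F14 = 174.56 + 349.65 = 524.21 tonne/day.
N2 fraction in F14 = 349.65/524.21 = 0.6670.

0.6670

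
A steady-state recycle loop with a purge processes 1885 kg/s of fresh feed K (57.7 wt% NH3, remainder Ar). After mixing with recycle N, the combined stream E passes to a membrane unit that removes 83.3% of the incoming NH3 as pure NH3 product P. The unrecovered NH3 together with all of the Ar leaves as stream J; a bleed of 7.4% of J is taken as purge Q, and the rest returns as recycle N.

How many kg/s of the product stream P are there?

1072 kg/s

NH3 in E: m_A = 1885×0.577 + (1−0.074)·(1−0.833)·m_A, so m_A = 1087.6/0.8454 = 1286.6 kg/s.
Product P = 0.833×1286.6 = 1071.7 kg/s.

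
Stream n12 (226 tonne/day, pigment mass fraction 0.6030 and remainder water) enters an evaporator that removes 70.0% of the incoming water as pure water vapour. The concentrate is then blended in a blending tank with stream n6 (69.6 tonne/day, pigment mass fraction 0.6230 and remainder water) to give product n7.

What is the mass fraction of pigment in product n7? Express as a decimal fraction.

Vapour removed = 0.700×0.397×226 = 62.805 tonne/day; concentrate = 163.19 tonne/day.
pigment reaching the mixer = 136.28 (from concentrate) + 69.6×0.623 = 179.64 tonne/day.
Product flow = 163.19 + 69.6 = 232.79 tonne/day; pigment fraction = 0.7717.

0.7717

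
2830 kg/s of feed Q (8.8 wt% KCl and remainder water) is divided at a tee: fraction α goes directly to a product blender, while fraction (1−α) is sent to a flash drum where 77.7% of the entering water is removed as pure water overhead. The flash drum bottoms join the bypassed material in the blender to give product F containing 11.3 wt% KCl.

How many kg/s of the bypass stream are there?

All 2830×0.088 = 249.04 kg/s of KCl reaches F, so F = 249.04/0.113 = 2203.9 kg/s and vapour = 626.11 kg/s.
The evaporator receives (1−α)·2830 of feed at 0.912 water and removes 0.777 of that water:
0.777×0.912×(1−α)×2830 = 626.11
(1−α) = 626.11/2005.4 = 0.3122;  α = 0.6878.
Bypass flow = 0.6878×2830 = 1946.4 kg/s.

1946 kg/s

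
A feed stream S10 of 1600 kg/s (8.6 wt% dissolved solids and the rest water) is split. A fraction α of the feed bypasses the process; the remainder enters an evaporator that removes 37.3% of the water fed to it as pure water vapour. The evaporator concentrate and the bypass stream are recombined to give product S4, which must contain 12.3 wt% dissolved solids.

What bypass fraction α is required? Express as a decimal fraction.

All 1600×0.086 = 137.6 kg/s of dissolved solids reaches S4, so S4 = 137.6/0.123 = 1118.7 kg/s and vapour = 481.3 kg/s.
The evaporator receives (1−α)·1600 of feed at 0.914 water and removes 0.373 of that water:
0.373×0.914×(1−α)×1600 = 481.3
(1−α) = 481.3/545.48 = 0.8824;  α = 0.1176.

0.118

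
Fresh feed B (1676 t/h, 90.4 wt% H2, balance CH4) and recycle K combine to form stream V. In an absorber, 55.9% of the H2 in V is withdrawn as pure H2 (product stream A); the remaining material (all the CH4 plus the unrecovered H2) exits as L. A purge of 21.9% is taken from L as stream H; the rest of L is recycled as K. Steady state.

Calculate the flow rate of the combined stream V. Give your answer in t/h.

CH4 enters only via B and leaves only via the purge: 1676×0.096 = 0.219×(CH4 in L), and the absorber passes all CH4, so CH4 in V = CH4 in L = 734.68 t/h.
H2 in V: m_A = 1676×0.904 + (1−0.219)·(1−0.559)·m_A, so m_A = 1515.1/0.6556 = 2311.1 t/h.
V = 2311.1 + 734.68 = 3045.8 t/h.

3046 t/h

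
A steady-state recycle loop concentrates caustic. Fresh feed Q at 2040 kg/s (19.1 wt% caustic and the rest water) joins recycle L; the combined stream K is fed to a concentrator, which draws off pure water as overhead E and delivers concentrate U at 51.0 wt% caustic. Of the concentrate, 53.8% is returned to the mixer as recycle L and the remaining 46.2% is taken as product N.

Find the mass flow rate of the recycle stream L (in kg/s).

889.7 kg/s

Overall caustic balance (none leaves overhead): caustic in fresh feed = caustic in product, i.e. 2040×0.191 = (1−0.538)·U·0.510.
U = 389.64/(0.510×0.462) = 1653.7 kg/s.
Recycle L = 0.538×1653.7 = 889.68 kg/s.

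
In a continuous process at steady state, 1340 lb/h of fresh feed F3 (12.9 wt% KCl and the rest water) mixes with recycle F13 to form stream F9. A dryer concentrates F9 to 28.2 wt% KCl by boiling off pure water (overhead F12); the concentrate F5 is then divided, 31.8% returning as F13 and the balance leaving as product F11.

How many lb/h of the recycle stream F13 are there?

Overall KCl balance (none leaves overhead): KCl in fresh feed = KCl in product, i.e. 1340×0.129 = (1−0.318)·F5·0.282.
F5 = 172.86/(0.282×0.682) = 898.8 lb/h.
Recycle F13 = 0.318×898.8 = 285.82 lb/h.

285.8 lb/h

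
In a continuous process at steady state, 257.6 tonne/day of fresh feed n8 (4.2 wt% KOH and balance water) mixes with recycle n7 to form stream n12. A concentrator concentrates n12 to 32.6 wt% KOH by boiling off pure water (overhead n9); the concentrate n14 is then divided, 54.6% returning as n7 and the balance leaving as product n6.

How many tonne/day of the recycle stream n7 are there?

39.91 tonne/day

Overall KOH balance (none leaves overhead): KOH in fresh feed = KOH in product, i.e. 257.6×0.042 = (1−0.546)·n14·0.326.
n14 = 10.819/(0.326×0.454) = 73.101 tonne/day.
Recycle n7 = 0.546×73.101 = 39.913 tonne/day.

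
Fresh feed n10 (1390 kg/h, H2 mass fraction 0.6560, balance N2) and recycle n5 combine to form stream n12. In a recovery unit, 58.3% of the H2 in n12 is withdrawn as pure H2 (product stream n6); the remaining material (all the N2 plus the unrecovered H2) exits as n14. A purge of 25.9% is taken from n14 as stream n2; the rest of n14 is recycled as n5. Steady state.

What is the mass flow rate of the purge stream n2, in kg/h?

620.7 kg/h

N2 enters only via n10 and leaves only via the purge: 1390×0.344 = 0.259×(N2 in n14), and the recovery unit passes all N2, so N2 in n12 = N2 in n14 = 1846.2 kg/h.
H2 in n12: m_A = 1390×0.656 + (1−0.259)·(1−0.583)·m_A, so m_A = 911.84/0.6910 = 1319.6 kg/h.
n14 = (1−0.583)×1319.6 + 1846.2 = 2396.4 kg/h.
Purge n2 = 0.259×2396.4 = 620.68 kg/h.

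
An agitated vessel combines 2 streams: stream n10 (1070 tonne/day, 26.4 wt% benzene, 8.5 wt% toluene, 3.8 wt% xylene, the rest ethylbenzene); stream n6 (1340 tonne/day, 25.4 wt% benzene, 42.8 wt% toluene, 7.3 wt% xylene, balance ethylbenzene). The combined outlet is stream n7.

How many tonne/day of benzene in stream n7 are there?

622.8 tonne/day

benzene out = benzene in = 1070×0.264 + 1340×0.254 = 622.84 tonne/day.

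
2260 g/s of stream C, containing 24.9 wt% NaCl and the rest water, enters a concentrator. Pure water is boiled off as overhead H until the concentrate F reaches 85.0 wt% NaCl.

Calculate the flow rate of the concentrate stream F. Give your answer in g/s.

662 g/s

NaCl is conserved: 2260×0.249 = 562.74 g/s all reports to the concentrate.
Concentrate = 562.74/(target fraction) = 662.05 g/s.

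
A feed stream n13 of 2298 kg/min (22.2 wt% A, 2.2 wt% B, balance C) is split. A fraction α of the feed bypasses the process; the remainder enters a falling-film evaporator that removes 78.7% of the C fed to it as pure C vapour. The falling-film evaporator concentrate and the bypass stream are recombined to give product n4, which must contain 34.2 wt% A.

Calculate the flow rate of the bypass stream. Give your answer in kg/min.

942.8 kg/min

All 2298×0.222 = 510.16 kg/min of A reaches n4, so n4 = 510.16/0.342 = 1491.7 kg/min and vapour = 806.32 kg/min.
The evaporator receives (1−α)·2298 of feed at 0.756 C and removes 0.787 of that C:
0.787×0.756×(1−α)×2298 = 806.32
(1−α) = 806.32/1367.2 = 0.5897;  α = 0.4103.
Bypass flow = 0.4103×2298 = 942.78 kg/min.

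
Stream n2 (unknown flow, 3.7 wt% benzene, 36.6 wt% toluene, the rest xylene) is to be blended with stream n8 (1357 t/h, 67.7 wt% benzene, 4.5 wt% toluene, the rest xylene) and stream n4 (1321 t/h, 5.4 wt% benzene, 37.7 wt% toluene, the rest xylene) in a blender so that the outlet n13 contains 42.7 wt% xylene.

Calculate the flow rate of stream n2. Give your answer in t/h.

Let n2 be the unknown flow. Total out = 2678 + n2.
xylene balance: 1128.9 + 0.597·n2 = 0.427·(2678 + n2)
(0.597 − 0.427)·n2 = 0.427×2678 − 1128.9 = 14.611
n2 = 14.611 / 0.170 = 85.947 t/h

85.95 t/h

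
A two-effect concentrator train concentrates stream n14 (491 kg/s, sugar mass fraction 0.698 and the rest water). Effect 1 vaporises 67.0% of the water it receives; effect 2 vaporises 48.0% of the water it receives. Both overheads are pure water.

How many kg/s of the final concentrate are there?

water in feed = 491×0.302 = 148.28 kg/s.
After stage 1: water left = (1−0.670)×148.28 = 48.933; stream total = 391.65 kg/s.
After stage 2: water left = (1−0.480)×48.933 = 25.445; final concentrate = 368.16 kg/s.

368.2 kg/s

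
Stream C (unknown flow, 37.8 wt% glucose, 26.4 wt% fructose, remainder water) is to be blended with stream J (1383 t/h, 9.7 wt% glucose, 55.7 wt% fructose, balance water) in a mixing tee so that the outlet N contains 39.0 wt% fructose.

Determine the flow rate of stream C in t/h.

1833 t/h

Let C be the unknown flow. Total out = 1383 + C.
fructose balance: 770.33 + 0.264·C = 0.390·(1383 + C)
(0.264 − 0.390)·C = 0.390×1383 − 770.33 = -230.96
C = -230.96 / -0.126 = 1833 t/h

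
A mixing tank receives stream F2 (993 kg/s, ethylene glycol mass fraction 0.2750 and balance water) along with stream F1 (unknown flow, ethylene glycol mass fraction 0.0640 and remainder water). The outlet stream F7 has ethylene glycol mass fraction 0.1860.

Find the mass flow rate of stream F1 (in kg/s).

Let F1 be the unknown flow. Total out = 993 + F1.
ethylene glycol balance: 273.08 + 0.064·F1 = 0.186·(993 + F1)
(0.064 − 0.186)·F1 = 0.186×993 − 273.08 = -88.377
F1 = -88.377 / -0.122 = 724.4 kg/s

724.4 kg/s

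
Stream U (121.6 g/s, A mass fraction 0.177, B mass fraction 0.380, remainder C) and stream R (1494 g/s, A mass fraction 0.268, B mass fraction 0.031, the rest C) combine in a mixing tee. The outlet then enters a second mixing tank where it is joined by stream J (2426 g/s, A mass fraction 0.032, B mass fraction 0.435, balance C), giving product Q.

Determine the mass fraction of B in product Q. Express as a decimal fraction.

Overall, product flow = 4041.6 g/s.
B in = 121.6×0.380 + 1494×0.031 + 2426×0.435 = 1147.8 g/s.
B fraction in Q = 0.284.

0.284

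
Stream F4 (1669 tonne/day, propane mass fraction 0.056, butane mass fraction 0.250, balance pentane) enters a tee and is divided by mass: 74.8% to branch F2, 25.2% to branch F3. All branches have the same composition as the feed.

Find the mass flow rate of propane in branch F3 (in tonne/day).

23.55 tonne/day

Branch F3 total = 0.252×1669 = 420.59 tonne/day.
propane in F3 = 0.056×420.59 = 23.553 tonne/day.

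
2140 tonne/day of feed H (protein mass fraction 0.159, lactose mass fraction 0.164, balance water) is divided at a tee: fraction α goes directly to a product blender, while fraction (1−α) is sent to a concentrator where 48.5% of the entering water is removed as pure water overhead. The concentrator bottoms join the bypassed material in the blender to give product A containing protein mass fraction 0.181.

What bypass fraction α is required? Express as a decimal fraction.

0.630

All 2140×0.159 = 340.26 tonne/day of protein reaches A, so A = 340.26/0.181 = 1879.9 tonne/day and vapour = 260.11 tonne/day.
The evaporator receives (1−α)·2140 of feed at 0.677 water and removes 0.485 of that water:
0.485×0.677×(1−α)×2140 = 260.11
(1−α) = 260.11/702.66 = 0.3702;  α = 0.6298.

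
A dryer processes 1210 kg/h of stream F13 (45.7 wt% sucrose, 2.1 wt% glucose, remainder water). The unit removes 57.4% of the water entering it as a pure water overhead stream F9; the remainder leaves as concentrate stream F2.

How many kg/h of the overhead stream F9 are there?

362.5 kg/h

water entering = 1210×0.522 = 631.62 kg/h; overhead removed = 0.574×631.62 = 362.55 kg/h.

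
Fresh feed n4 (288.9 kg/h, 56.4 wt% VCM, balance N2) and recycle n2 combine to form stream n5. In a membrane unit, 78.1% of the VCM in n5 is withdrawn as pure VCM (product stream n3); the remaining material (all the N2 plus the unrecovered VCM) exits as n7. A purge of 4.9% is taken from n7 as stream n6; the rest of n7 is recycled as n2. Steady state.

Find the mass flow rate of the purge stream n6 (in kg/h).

N2 enters only via n4 and leaves only via the purge: 288.9×0.436 = 0.049×(N2 in n7), and the membrane unit passes all N2, so N2 in n5 = N2 in n7 = 2570.6 kg/h.
VCM in n5: m_A = 288.9×0.564 + (1−0.049)·(1−0.781)·m_A, so m_A = 162.94/0.7917 = 205.8 kg/h.
n7 = (1−0.781)×205.8 + 2570.6 = 2615.7 kg/h.
Purge n6 = 0.049×2615.7 = 128.17 kg/h.

128.2 kg/h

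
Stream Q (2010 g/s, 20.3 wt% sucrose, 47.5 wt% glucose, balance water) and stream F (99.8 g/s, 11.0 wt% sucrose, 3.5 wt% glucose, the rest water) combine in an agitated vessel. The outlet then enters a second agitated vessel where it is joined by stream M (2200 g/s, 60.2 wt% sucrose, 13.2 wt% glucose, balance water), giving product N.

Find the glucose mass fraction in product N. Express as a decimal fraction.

0.290

Overall, product flow = 4309.8 g/s.
glucose in = 2010×0.475 + 99.8×0.035 + 2200×0.132 = 1248.6 g/s.
glucose fraction in N = 0.290.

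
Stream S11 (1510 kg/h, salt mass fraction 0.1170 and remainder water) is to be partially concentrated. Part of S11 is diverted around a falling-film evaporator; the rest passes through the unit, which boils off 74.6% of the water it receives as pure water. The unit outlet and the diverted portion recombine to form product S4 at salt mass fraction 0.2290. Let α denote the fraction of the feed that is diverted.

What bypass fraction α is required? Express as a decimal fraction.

0.258

All 1510×0.117 = 176.67 kg/h of salt reaches S4, so S4 = 176.67/0.229 = 771.48 kg/h and vapour = 738.52 kg/h.
The evaporator receives (1−α)·1510 of feed at 0.883 water and removes 0.746 of that water:
0.746×0.883×(1−α)×1510 = 738.52
(1−α) = 738.52/994.66 = 0.7425;  α = 0.2575.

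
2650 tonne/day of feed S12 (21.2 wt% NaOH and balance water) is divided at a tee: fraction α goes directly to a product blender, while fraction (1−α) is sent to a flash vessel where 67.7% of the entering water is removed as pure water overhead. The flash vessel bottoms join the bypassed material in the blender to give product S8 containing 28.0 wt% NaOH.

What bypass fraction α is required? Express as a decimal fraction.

All 2650×0.212 = 561.8 tonne/day of NaOH reaches S8, so S8 = 561.8/0.280 = 2006.4 tonne/day and vapour = 643.57 tonne/day.
The evaporator receives (1−α)·2650 of feed at 0.788 water and removes 0.677 of that water:
0.677×0.788×(1−α)×2650 = 643.57
(1−α) = 643.57/1413.7 = 0.4552;  α = 0.5448.

0.545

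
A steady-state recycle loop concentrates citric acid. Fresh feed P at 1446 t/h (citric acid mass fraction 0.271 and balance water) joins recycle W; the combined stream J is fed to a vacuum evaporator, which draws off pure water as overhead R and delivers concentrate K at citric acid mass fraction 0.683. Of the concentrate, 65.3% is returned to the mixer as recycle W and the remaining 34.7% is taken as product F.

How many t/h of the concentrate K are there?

1653 t/h

Overall citric acid balance (none leaves overhead): citric acid in fresh feed = citric acid in product, i.e. 1446×0.271 = (1−0.653)·K·0.683.
K = 391.87/(0.683×0.347) = 1653.4 t/h.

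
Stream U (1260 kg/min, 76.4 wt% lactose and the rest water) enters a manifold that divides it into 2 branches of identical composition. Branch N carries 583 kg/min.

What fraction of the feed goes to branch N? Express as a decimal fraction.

0.463

Fraction to N = 583/1260 = 0.4627.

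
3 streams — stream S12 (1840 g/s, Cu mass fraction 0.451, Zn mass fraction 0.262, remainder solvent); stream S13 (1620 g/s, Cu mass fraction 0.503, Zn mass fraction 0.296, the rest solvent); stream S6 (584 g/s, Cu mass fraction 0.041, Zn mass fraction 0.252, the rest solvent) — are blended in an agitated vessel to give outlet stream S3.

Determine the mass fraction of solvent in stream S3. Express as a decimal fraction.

Total flow out = 1840 + 1620 + 584 = 4044 g/s.
solvent in = 1840×0.287 + 1620×0.201 + 584×0.707 = 1266.6 g/s.
solvent mass fraction in S3 = 1266.6/4044 = 0.313.

0.313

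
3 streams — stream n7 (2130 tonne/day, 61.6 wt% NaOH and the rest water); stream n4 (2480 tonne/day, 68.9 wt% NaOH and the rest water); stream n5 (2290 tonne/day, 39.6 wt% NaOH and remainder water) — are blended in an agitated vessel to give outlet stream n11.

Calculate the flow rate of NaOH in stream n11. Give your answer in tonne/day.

NaOH out = NaOH in = 2130×0.616 + 2480×0.689 + 2290×0.396 = 3927.6 tonne/day.

3928 tonne/day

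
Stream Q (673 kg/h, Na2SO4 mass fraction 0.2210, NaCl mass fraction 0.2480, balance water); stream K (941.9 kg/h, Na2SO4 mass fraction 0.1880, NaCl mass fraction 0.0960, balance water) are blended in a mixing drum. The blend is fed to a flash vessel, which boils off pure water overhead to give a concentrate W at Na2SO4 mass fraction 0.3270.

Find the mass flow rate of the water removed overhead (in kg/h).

Na2SO4 entering = 673×0.221 + 941.9×0.188 = 325.81 kg/h.
All Na2SO4 reports to W, so W = 325.81/0.327 = 996.36 kg/h.
Total feed = 1614.9 kg/h; overhead = 1614.9 − 996.36 = 618.54 kg/h.

618.5 kg/h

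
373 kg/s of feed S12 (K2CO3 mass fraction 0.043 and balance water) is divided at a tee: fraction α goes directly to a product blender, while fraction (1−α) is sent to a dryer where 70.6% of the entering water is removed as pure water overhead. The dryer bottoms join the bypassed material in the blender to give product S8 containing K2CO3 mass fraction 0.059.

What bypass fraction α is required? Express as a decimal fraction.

All 373×0.043 = 16.039 kg/s of K2CO3 reaches S8, so S8 = 16.039/0.059 = 271.85 kg/s and vapour = 101.15 kg/s.
The evaporator receives (1−α)·373 of feed at 0.957 water and removes 0.706 of that water:
0.706×0.957×(1−α)×373 = 101.15
(1−α) = 101.15/252.01 = 0.4014;  α = 0.5986.

0.599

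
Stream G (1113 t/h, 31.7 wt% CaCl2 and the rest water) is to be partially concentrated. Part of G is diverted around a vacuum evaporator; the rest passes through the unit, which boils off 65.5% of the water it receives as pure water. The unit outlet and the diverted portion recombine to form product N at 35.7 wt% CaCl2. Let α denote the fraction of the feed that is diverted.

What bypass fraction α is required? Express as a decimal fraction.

All 1113×0.317 = 352.82 t/h of CaCl2 reaches N, so N = 352.82/0.357 = 988.29 t/h and vapour = 124.71 t/h.
The evaporator receives (1−α)·1113 of feed at 0.683 water and removes 0.655 of that water:
0.655×0.683×(1−α)×1113 = 124.71
(1−α) = 124.71/497.92 = 0.2505;  α = 0.7495.

0.750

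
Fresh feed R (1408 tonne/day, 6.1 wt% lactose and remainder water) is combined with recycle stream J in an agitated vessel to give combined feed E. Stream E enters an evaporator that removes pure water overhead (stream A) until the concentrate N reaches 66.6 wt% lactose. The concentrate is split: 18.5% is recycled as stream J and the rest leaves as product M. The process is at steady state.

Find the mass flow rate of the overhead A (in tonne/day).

1279 tonne/day

Overall lactose balance (none leaves overhead): lactose in fresh feed = lactose in product, i.e. 1408×0.061 = (1−0.185)·N·0.666.
N = 85.888/(0.666×0.815) = 158.23 tonne/day.
Recycle J = 0.185×158.23 = 29.273 tonne/day.
Combined feed E = 1408 + 29.273 = 1437.3 tonne/day.
Overhead A = E − N = 1437.3 − 158.23 = 1279 tonne/day.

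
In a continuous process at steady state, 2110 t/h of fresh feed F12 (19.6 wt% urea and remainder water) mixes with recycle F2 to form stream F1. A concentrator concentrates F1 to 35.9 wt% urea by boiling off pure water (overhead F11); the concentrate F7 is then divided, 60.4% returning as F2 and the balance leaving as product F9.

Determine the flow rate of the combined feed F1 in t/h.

3867 t/h

Overall urea balance (none leaves overhead): urea in fresh feed = urea in product, i.e. 2110×0.196 = (1−0.604)·F7·0.359.
F7 = 413.56/(0.359×0.396) = 2909 t/h.
Recycle F2 = 0.604×2909 = 1757.1 t/h.
Combined feed F1 = 2110 + 1757.1 = 3867.1 t/h.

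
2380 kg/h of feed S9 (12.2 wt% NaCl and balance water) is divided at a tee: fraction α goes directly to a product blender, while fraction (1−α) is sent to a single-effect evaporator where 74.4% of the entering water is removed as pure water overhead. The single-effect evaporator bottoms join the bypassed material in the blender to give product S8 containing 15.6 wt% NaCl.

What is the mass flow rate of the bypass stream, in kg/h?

All 2380×0.122 = 290.36 kg/h of NaCl reaches S8, so S8 = 290.36/0.156 = 1861.3 kg/h and vapour = 518.72 kg/h.
The evaporator receives (1−α)·2380 of feed at 0.878 water and removes 0.744 of that water:
0.744×0.878×(1−α)×2380 = 518.72
(1−α) = 518.72/1554.7 = 0.3336;  α = 0.6664.
Bypass flow = 0.6664×2380 = 1585.9 kg/h.

1586 kg/h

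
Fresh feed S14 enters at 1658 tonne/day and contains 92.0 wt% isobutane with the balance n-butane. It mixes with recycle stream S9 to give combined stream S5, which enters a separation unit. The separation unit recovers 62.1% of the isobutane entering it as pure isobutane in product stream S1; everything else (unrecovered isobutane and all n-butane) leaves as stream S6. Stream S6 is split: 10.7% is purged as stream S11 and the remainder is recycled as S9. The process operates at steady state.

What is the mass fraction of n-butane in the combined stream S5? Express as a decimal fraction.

0.350

n-butane enters only via S14 and leaves only via the purge: 1658×0.080 = 0.107×(n-butane in S6), and the separation unit passes all n-butane, so n-butane in S5 = n-butane in S6 = 1239.6 tonne/day.
isobutane in S5: m_A = 1658×0.920 + (1−0.107)·(1−0.621)·m_A, so m_A = 1525.4/0.6616 = 2305.7 tonne/day.
S5 = 2305.7 + 1239.6 = 3545.4 tonne/day.
n-butane fraction in S5 = 1239.6/3545.4 = 0.350.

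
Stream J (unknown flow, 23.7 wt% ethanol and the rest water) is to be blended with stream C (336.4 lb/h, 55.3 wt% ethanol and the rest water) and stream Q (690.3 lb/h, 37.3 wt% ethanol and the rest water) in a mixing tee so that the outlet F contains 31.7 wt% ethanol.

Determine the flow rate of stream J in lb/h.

Let J be the unknown flow. Total out = 1026.7 + J.
ethanol balance: 443.51 + 0.237·J = 0.317·(1026.7 + J)
(0.237 − 0.317)·J = 0.317×1026.7 − 443.51 = -118.05
J = -118.05 / -0.080 = 1475.6 lb/h

1476 lb/h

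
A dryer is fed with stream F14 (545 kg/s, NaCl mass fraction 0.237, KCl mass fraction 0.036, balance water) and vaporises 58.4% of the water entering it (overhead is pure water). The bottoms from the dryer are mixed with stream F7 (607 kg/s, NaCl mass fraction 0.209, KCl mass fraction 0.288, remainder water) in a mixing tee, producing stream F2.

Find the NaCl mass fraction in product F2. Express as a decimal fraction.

0.278

Vapour removed = 0.584×0.727×545 = 231.39 kg/s; concentrate = 313.61 kg/s.
NaCl reaching the mixer = 129.16 (from concentrate) + 607×0.209 = 256.03 kg/s.
Product flow = 313.61 + 607 = 920.61 kg/s; NaCl fraction = 0.278.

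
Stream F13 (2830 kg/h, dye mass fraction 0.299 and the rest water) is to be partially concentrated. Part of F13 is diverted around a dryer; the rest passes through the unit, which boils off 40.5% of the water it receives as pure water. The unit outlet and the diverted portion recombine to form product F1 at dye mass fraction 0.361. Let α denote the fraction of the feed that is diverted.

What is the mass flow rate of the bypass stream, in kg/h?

1118 kg/h

All 2830×0.299 = 846.17 kg/h of dye reaches F1, so F1 = 846.17/0.361 = 2344 kg/h and vapour = 486.04 kg/h.
The evaporator receives (1−α)·2830 of feed at 0.701 water and removes 0.405 of that water:
0.405×0.701×(1−α)×2830 = 486.04
(1−α) = 486.04/803.45 = 0.6049;  α = 0.3951.
Bypass flow = 0.3951×2830 = 1118 kg/h.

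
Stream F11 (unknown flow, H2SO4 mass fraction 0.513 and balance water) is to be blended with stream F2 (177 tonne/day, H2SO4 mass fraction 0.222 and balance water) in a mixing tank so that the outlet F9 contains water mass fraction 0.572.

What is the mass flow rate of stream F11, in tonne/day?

Let F11 be the unknown flow. Total out = 177 + F11.
water balance: 137.71 + 0.487·F11 = 0.572·(177 + F11)
(0.487 − 0.572)·F11 = 0.572×177 − 137.71 = -36.462
F11 = -36.462 / -0.085 = 428.96 tonne/day

429 tonne/day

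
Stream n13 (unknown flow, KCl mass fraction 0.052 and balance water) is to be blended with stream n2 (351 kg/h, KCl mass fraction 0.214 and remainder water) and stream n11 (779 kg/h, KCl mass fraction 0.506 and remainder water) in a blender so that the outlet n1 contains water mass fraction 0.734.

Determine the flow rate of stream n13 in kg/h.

Let n13 be the unknown flow. Total out = 1130 + n13.
water balance: 660.71 + 0.948·n13 = 0.734·(1130 + n13)
(0.948 − 0.734)·n13 = 0.734×1130 − 660.71 = 168.71
n13 = 168.71 / 0.214 = 788.36 kg/h

788.4 kg/h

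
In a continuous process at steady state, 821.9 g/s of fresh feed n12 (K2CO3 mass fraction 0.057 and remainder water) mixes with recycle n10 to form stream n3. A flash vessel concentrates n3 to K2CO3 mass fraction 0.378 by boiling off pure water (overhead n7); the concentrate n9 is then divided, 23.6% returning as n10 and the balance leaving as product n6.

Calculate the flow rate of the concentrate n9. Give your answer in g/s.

162.2 g/s

Overall K2CO3 balance (none leaves overhead): K2CO3 in fresh feed = K2CO3 in product, i.e. 821.9×0.057 = (1−0.236)·n9·0.378.
n9 = 46.848/(0.378×0.764) = 162.22 g/s.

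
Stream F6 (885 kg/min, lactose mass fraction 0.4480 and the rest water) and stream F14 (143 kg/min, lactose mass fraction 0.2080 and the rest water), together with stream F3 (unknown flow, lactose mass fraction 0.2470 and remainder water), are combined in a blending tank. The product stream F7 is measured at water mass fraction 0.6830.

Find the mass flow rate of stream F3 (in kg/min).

1434 kg/min

Let F3 be the unknown flow. Total out = 1028 + F3.
water balance: 601.78 + 0.753·F3 = 0.683·(1028 + F3)
(0.753 − 0.683)·F3 = 0.683×1028 − 601.78 = 100.35
F3 = 100.35 / 0.070 = 1433.5 kg/min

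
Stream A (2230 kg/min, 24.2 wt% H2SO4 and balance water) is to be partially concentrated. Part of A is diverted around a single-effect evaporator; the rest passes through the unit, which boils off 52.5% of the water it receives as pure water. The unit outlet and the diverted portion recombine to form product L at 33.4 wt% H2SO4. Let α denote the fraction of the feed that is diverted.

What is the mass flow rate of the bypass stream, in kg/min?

All 2230×0.242 = 539.66 kg/min of H2SO4 reaches L, so L = 539.66/0.334 = 1615.7 kg/min and vapour = 614.25 kg/min.
The evaporator receives (1−α)·2230 of feed at 0.758 water and removes 0.525 of that water:
0.525×0.758×(1−α)×2230 = 614.25
(1−α) = 614.25/887.43 = 0.6922;  α = 0.3078.
Bypass flow = 0.3078×2230 = 686.46 kg/min.

686.5 kg/min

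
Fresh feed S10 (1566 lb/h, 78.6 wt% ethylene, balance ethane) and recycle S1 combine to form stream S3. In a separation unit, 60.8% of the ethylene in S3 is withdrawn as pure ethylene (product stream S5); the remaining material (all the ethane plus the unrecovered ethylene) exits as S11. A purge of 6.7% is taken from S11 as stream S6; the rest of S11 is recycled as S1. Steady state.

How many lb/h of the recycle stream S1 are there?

5376 lb/h

ethane enters only via S10 and leaves only via the purge: 1566×0.214 = 0.067×(ethane in S11), and the separation unit passes all ethane, so ethane in S3 = ethane in S11 = 5001.9 lb/h.
ethylene in S3: m_A = 1566×0.786 + (1−0.067)·(1−0.608)·m_A, so m_A = 1230.9/0.6343 = 1940.6 lb/h.
S11 = (1−0.608)×1940.6 + 5001.9 = 5762.6 lb/h.
Recycle S1 = (1−0.067)×5762.6 = 5376.5 lb/h.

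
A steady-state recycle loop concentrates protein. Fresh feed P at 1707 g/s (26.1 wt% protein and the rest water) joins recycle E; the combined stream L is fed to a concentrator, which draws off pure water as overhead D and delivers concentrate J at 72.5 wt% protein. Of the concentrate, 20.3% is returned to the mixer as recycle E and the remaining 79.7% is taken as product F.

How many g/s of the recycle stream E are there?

156.5 g/s

Overall protein balance (none leaves overhead): protein in fresh feed = protein in product, i.e. 1707×0.261 = (1−0.203)·J·0.725.
J = 445.53/(0.725×0.797) = 771.04 g/s.
Recycle E = 0.203×771.04 = 156.52 g/s.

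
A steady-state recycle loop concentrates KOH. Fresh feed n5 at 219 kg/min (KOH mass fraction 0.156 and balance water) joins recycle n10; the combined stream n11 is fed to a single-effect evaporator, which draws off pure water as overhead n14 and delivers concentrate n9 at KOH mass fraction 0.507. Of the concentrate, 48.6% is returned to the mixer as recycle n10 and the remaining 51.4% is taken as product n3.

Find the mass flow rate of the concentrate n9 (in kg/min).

Overall KOH balance (none leaves overhead): KOH in fresh feed = KOH in product, i.e. 219×0.156 = (1−0.486)·n9·0.507.
n9 = 34.164/(0.507×0.514) = 131.1 kg/min.

131.1 kg/min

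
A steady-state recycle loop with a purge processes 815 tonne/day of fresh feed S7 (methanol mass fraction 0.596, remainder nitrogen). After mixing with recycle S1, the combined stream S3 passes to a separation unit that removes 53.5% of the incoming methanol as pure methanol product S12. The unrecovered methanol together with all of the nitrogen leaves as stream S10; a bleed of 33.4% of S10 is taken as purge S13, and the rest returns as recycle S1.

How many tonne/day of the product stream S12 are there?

methanol in S3: m_A = 815×0.596 + (1−0.334)·(1−0.535)·m_A, so m_A = 485.74/0.6903 = 703.65 tonne/day.
Product S12 = 0.535×703.65 = 376.46 tonne/day.

376.5 tonne/day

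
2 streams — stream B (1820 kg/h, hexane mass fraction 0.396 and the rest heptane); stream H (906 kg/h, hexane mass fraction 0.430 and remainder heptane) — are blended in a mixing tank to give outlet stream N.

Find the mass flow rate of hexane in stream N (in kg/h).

hexane out = hexane in = 1820×0.396 + 906×0.430 = 1110.3 kg/h.

1110 kg/h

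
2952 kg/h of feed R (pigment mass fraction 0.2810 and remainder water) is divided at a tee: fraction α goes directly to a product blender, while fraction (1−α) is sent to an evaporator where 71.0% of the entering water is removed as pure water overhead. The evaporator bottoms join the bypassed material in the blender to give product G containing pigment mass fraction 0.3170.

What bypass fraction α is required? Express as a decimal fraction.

0.778

All 2952×0.281 = 829.51 kg/h of pigment reaches G, so G = 829.51/0.317 = 2616.8 kg/h and vapour = 335.24 kg/h.
The evaporator receives (1−α)·2952 of feed at 0.719 water and removes 0.710 of that water:
0.710×0.719×(1−α)×2952 = 335.24
(1−α) = 335.24/1507 = 0.2225;  α = 0.7775.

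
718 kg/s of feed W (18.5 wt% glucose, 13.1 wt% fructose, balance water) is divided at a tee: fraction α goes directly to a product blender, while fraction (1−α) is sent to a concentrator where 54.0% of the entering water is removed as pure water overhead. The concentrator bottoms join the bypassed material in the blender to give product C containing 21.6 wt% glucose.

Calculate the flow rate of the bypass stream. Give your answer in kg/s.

439 kg/s

All 718×0.185 = 132.83 kg/s of glucose reaches C, so C = 132.83/0.216 = 614.95 kg/s and vapour = 103.05 kg/s.
The evaporator receives (1−α)·718 of feed at 0.684 water and removes 0.540 of that water:
0.540×0.684×(1−α)×718 = 103.05
(1−α) = 103.05/265.2 = 0.3886;  α = 0.6114.
Bypass flow = 0.6114×718 = 439.01 kg/s.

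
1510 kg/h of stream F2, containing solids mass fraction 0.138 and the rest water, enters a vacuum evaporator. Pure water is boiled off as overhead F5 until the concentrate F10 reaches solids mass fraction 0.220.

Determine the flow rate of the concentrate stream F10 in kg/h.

solids is conserved: 1510×0.138 = 208.38 kg/h all reports to the concentrate.
Concentrate = 208.38/(target fraction) = 947.18 kg/h.

947.2 kg/h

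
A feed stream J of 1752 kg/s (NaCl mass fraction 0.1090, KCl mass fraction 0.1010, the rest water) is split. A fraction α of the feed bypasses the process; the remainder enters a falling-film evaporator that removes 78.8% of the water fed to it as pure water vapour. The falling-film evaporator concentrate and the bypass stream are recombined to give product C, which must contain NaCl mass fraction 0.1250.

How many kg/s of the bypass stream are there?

1392 kg/s

All 1752×0.109 = 190.97 kg/s of NaCl reaches C, so C = 190.97/0.125 = 1527.7 kg/s and vapour = 224.26 kg/s.
The evaporator receives (1−α)·1752 of feed at 0.790 water and removes 0.788 of that water:
0.788×0.790×(1−α)×1752 = 224.26
(1−α) = 224.26/1090.7 = 0.2056;  α = 0.7944.
Bypass flow = 0.7944×1752 = 1391.8 kg/s.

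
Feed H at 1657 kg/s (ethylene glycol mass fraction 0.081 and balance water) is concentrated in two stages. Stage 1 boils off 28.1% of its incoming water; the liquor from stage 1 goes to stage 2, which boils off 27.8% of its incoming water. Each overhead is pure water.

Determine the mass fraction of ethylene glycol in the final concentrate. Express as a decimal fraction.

water in feed = 1657×0.919 = 1522.8 kg/s.
After stage 1: water left = (1−0.281)×1522.8 = 1094.9; stream total = 1229.1 kg/s.
After stage 2: water left = (1−0.278)×1094.9 = 790.5; final concentrate = 924.72 kg/s.
ethylene glycol fraction = 134.22/924.72 = 0.145.

0.145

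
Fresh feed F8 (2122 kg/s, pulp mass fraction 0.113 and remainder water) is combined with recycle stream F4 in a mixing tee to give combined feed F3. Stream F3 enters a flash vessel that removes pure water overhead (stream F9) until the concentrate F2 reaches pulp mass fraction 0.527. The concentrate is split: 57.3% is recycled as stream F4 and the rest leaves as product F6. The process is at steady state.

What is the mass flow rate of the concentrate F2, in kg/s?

Overall pulp balance (none leaves overhead): pulp in fresh feed = pulp in product, i.e. 2122×0.113 = (1−0.573)·F2·0.527.
F2 = 239.79/(0.527×0.427) = 1065.6 kg/s.

1066 kg/s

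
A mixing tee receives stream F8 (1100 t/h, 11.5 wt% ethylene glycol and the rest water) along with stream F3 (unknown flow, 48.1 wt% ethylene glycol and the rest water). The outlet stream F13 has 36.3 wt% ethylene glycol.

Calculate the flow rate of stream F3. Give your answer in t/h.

Let F3 be the unknown flow. Total out = 1100 + F3.
ethylene glycol balance: 126.5 + 0.481·F3 = 0.363·(1100 + F3)
(0.481 − 0.363)·F3 = 0.363×1100 − 126.5 = 272.8
F3 = 272.8 / 0.118 = 2311.9 t/h

2312 t/h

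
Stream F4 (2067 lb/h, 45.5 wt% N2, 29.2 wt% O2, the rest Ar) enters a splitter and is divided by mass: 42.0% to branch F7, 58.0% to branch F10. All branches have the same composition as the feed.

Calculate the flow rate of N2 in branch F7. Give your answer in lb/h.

Branch F7 total = 0.420×2067 = 868.14 lb/h.
N2 in F7 = 0.455×868.14 = 395 lb/h.

395 lb/h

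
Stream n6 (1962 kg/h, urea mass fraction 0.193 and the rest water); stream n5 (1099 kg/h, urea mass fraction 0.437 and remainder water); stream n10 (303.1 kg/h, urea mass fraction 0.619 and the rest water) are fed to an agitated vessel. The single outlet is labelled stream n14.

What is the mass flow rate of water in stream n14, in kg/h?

2318 kg/h

water out = water in = 1962×0.807 + 1099×0.563 + 303.1×0.381 = 2317.6 kg/h.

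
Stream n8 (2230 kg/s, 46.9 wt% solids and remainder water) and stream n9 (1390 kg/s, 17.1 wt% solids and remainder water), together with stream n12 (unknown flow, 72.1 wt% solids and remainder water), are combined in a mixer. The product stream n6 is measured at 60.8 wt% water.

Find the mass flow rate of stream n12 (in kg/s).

Let n12 be the unknown flow. Total out = 3620 + n12.
water balance: 2336.4 + 0.279·n12 = 0.608·(3620 + n12)
(0.279 − 0.608)·n12 = 0.608×3620 − 2336.4 = -135.48
n12 = -135.48 / -0.329 = 411.79 kg/s

411.8 kg/s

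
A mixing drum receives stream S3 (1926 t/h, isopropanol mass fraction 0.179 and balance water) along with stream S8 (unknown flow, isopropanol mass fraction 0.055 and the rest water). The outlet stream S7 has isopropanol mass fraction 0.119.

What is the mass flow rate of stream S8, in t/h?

1806 t/h

Let S8 be the unknown flow. Total out = 1926 + S8.
isopropanol balance: 344.75 + 0.055·S8 = 0.119·(1926 + S8)
(0.055 − 0.119)·S8 = 0.119×1926 − 344.75 = -115.56
S8 = -115.56 / -0.064 = 1805.6 t/h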